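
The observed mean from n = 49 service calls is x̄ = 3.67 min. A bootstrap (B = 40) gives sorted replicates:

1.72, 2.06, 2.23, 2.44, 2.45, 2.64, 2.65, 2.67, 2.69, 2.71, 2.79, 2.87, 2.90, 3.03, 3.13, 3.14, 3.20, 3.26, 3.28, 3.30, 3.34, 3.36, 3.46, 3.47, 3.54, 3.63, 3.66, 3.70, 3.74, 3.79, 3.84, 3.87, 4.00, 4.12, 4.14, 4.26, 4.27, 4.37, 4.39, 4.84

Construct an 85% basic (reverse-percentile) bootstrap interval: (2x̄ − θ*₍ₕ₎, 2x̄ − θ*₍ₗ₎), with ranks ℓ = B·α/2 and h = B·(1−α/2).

(3.07, 5.11)

Percentile endpoints at ranks 3 and 37: θ*₍3₎ = 2.23, θ*₍37₎ = 4.27.
Basic interval reflects these around x̄:
  lower = 2 × 3.67 − 4.27 = 3.07
  upper = 2 × 3.67 − 2.23 = 5.11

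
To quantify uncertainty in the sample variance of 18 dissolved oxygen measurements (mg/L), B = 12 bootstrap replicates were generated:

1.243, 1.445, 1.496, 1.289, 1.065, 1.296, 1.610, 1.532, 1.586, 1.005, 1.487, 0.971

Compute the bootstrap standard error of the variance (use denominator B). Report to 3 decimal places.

Bootstrap SE is the standard deviation of the 12 replicate variances.
Mean of replicates: (1.243 + 1.445 + 1.496 + 1.289 + 1.065 + 1.296 + 1.610 + 1.532 + 1.586 + 1.005 + 1.487 + 0.971) / 12 = 16.0250 / 12 = 1.3354
Sum of squared deviations: (−0.0924)² + (+0.1096)² + (+0.1606)² + (−0.0464)² + (−0.2704)² + (−0.0394)² + (+0.2746)² + (+0.1966)² + (+0.2506)² + (−0.3304)² + (+0.1516)² + (−0.3644)² = 0.5650
Variance = 0.5650 / 12 = 0.0471
SE* = √0.0471

SE* = 0.217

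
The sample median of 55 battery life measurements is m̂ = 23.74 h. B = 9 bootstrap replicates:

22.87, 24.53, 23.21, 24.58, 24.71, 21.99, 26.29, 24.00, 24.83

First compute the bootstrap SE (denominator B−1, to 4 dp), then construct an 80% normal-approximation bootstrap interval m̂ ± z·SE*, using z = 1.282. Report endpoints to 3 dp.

(22.113, 25.367)

Mean of replicates = 24.1122; sum of squared deviations = 12.8822; SE* = √(12.8822/8) = 1.2690
Margin = 1.282 × 1.2690 = 1.6269
Interval: 23.74 ± 1.6269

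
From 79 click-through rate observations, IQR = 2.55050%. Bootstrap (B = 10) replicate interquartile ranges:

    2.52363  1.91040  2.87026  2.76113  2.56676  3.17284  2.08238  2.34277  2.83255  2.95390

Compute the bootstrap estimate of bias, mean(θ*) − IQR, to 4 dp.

mean(θ*) = (2.52363 + 1.91040 + 2.87026 + 2.76113 + 2.56676 + 3.17284 + 2.08238 + 2.34277 + 2.83255 + 2.95390) / 10 = 2.60166
bias = 2.60166 − 2.55050

bias = +0.0512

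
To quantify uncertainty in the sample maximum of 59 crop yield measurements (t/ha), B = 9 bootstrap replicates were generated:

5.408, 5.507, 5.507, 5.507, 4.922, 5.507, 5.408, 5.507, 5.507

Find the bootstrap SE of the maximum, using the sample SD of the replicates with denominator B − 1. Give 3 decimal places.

SE* = 0.192

Bootstrap SE is the standard deviation of the 9 replicate maximums.
Mean of replicates: (5.408 + 5.507 + 5.507 + 5.507 + 4.922 + 5.507 + 5.408 + 5.507 + 5.507) / 9 = 48.7800 / 9 = 5.4200
Sum of squared deviations: (−0.0120)² + (+0.0870)² + (+0.0870)² + (+0.0870)² + (−0.4980)² + (+0.0870)² + (−0.0120)² + (+0.0870)² + (+0.0870)² = 0.2937
Variance = 0.2937 / 8 = 0.0367
SE* = √0.0367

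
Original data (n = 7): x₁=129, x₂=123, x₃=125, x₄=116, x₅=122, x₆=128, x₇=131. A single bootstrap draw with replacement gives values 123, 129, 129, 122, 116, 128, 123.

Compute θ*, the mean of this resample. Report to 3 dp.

Mean = (123 + 129 + 129 + 122 + 116 + 128 + 123) / 7 = 870.0 / 7 = 124.286

θ* = 124.286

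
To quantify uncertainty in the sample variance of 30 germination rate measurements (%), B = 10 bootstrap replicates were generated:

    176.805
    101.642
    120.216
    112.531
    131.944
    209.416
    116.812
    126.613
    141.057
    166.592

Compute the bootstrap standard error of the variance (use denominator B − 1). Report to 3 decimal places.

SE* = 33.795

Bootstrap SE is the standard deviation of the 10 replicate variances.
Mean of replicates: (176.805 + 101.642 + 120.216 + 112.531 + 131.944 + 209.416 + 116.812 + 126.613 + 141.057 + 166.592) / 10 = 1403.6280 / 10 = 140.3628
Sum of squared deviations: (+36.4422)² + (−38.7208)² + (−20.1468)² + (−27.8318)² + (−8.4188)² + (+69.0532)² + (−23.5508)² + (−13.7498)² + (+0.6942)² + (+26.2292)² = 10279.2076
Variance = 10279.2076 / 9 = 1142.1342
SE* = √1142.1342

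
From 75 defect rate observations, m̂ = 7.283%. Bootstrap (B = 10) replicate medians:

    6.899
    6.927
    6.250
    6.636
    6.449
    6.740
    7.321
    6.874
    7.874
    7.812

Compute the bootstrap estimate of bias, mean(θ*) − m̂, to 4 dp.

bias = −0.3048

mean(θ*) = (6.899 + 6.927 + 6.250 + 6.636 + 6.449 + 6.740 + 7.321 + 6.874 + 7.874 + 7.812) / 10 = 6.97820
bias = 6.97820 − 7.283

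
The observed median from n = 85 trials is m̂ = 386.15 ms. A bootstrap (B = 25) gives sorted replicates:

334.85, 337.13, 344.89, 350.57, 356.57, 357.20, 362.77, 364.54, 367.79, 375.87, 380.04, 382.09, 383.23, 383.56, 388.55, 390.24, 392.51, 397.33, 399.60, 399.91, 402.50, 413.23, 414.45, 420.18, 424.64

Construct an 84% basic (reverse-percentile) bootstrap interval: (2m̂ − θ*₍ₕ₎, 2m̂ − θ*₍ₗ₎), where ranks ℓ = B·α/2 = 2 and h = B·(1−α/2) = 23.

(357.85, 435.17)

Percentile endpoints at ranks 2 and 23: θ*₍2₎ = 337.13, θ*₍23₎ = 414.45.
Basic interval reflects these around m̂:
  lower = 2 × 386.15 − 414.45 = 357.85
  upper = 2 × 386.15 − 337.13 = 435.17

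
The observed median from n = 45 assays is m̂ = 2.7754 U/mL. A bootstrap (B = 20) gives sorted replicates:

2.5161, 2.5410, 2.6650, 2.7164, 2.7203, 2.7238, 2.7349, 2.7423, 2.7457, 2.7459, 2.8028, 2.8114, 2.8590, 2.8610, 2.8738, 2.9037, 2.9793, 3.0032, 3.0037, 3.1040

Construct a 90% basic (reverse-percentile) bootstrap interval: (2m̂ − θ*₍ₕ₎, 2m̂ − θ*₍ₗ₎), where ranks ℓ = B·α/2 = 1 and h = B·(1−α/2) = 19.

Percentile endpoints at ranks 1 and 19: θ*₍1₎ = 2.5161, θ*₍19₎ = 3.0037.
Basic interval reflects these around m̂:
  lower = 2 × 2.7754 − 3.0037 = 2.5471
  upper = 2 × 2.7754 − 2.5161 = 3.0347

(2.5471, 3.0347)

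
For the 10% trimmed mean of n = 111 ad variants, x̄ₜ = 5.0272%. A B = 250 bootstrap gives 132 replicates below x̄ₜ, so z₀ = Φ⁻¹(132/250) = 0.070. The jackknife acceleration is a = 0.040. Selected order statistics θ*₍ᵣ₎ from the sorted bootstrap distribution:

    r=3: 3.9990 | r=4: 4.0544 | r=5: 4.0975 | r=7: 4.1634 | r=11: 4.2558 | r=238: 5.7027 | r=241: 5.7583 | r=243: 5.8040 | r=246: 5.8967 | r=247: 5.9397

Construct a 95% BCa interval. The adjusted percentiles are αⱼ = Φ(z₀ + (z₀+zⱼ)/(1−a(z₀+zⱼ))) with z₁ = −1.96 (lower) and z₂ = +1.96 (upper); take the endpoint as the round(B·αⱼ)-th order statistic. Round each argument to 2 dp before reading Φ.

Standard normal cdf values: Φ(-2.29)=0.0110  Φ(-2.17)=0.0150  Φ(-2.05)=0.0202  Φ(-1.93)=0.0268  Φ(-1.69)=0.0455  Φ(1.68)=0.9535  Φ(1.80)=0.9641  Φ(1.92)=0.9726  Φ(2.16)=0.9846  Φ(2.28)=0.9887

(4.2558, 5.9397)

Lower: z₀ + z₁ = 0.070 + (-1.960) = -1.890; 1 − a(z₀+z₁) = 1 − (0.040)(-1.890) = 1.0756; argument = 0.070 + (-1.890)/1.0756 = -1.6872 → -1.69.
α₁ = Φ(-1.69) = 0.0455; rank = round(250 × 0.0455) = 11; θ*₍11₎ = 4.2558.
Upper: z₀ + z₂ = 2.030; 1 − a(z₀+z₂) = 0.9188; argument = 2.2794 → 2.28; α₂ = 0.9887; rank = 247; θ*₍247₎ = 5.9397.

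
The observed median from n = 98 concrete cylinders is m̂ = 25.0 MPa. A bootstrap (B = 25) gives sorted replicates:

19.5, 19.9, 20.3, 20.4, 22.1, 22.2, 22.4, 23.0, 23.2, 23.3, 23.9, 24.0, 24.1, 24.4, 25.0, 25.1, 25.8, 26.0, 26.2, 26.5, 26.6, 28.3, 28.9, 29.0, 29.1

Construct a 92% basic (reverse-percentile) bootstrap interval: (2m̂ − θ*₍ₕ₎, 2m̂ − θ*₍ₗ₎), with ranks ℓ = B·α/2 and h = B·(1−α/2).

(21.0, 30.5)

Percentile endpoints at ranks 1 and 24: θ*₍1₎ = 19.5, θ*₍24₎ = 29.0.
Basic interval reflects these around m̂:
  lower = 2 × 25.0 − 29.0 = 21.0
  upper = 2 × 25.0 − 19.5 = 30.5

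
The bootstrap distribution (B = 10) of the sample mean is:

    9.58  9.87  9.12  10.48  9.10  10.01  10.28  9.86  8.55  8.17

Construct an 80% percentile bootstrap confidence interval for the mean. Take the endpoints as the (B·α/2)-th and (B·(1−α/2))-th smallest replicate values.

Sorted replicates: 8.17, 8.55, 9.10, 9.12, 9.58, 9.86, 9.87, 10.01, 10.28, 10.48
α = 0.20; lower rank = 10 × 0.100 = 1; upper rank = 10 × 0.900 = 9.
The 1st smallest replicate is 8.17; the 9th is 10.28.

(8.17, 10.28)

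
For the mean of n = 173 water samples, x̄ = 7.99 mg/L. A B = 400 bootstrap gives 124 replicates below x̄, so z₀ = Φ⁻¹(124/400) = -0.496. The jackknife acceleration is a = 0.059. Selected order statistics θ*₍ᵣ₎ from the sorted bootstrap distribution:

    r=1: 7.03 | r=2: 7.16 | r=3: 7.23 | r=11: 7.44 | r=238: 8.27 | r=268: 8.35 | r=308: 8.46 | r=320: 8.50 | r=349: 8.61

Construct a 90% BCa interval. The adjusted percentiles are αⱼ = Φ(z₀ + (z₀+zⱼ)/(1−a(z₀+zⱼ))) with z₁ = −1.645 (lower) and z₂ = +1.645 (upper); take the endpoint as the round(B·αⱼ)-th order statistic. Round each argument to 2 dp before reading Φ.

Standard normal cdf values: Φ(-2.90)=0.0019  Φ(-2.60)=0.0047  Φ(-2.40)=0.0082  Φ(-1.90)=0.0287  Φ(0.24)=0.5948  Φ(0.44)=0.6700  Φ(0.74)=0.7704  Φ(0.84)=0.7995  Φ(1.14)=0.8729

Lower: z₀ + z₁ = -0.496 + (-1.645) = -2.141; 1 − a(z₀+z₁) = 1 − (0.059)(-2.141) = 1.1263; argument = -0.496 + (-2.141)/1.1263 = -2.3969 → -2.40.
α₁ = Φ(-2.40) = 0.0082; rank = round(400 × 0.0082) = 3; θ*₍3₎ = 7.23.
Upper: z₀ + z₂ = 1.149; 1 − a(z₀+z₂) = 0.9322; argument = 0.7366 → 0.74; α₂ = 0.7704; rank = 308; θ*₍308₎ = 8.46.

(7.23, 8.46)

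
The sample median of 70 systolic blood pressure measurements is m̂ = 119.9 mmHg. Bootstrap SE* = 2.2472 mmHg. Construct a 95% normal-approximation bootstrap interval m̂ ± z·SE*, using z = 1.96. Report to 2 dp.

(115.50, 124.30)

Margin = 1.96 × 2.2472 = 4.405
Interval: 119.9 ± 4.405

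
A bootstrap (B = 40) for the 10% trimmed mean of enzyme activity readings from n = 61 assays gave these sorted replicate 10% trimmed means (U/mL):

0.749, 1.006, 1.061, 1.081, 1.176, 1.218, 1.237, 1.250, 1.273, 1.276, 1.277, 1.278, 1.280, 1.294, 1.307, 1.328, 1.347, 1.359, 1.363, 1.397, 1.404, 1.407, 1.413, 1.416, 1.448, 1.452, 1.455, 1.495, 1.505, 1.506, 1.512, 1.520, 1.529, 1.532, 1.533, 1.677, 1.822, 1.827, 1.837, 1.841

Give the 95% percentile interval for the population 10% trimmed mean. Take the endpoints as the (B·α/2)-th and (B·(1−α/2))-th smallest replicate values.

α = 0.05; lower rank = 40 × 0.025 = 1; upper rank = 40 × 0.975 = 39.
The 1st smallest replicate is 0.749; the 39th is 1.837.

(0.749, 1.837)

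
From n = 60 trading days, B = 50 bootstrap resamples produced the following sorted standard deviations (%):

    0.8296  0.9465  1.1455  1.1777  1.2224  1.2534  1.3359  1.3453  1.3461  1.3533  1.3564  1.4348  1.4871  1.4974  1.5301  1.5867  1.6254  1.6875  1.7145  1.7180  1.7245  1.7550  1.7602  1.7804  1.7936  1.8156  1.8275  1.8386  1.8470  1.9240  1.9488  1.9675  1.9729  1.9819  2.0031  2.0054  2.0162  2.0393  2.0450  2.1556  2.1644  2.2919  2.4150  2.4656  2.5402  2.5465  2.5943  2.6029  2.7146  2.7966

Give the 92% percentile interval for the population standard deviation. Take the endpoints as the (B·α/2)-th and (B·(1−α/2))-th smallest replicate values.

(0.9465, 2.6029)

α = 0.08; lower rank = 50 × 0.040 = 2; upper rank = 50 × 0.960 = 48.
The 2nd smallest replicate is 0.9465; the 48th is 2.6029.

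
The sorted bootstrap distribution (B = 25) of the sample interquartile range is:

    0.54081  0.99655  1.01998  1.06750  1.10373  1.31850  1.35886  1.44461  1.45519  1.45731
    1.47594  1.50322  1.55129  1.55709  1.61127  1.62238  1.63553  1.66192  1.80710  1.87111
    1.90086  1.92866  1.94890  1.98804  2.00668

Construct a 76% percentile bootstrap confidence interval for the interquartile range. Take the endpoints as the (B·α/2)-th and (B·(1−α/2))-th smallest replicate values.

(1.01998, 1.92866)

α = 0.24; lower rank = 25 × 0.120 = 3; upper rank = 25 × 0.880 = 22.
The 3rd smallest replicate is 1.01998; the 22nd is 1.92866.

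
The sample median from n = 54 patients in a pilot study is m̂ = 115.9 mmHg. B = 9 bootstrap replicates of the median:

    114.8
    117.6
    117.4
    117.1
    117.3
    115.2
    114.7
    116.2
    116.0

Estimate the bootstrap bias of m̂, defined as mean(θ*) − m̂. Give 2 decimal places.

mean(θ*) = (114.8 + 117.6 + 117.4 + 117.1 + 117.3 + 115.2 + 114.7 + 116.2 + 116.0) / 9 = 116.256
bias = 116.256 − 115.9

bias = +0.36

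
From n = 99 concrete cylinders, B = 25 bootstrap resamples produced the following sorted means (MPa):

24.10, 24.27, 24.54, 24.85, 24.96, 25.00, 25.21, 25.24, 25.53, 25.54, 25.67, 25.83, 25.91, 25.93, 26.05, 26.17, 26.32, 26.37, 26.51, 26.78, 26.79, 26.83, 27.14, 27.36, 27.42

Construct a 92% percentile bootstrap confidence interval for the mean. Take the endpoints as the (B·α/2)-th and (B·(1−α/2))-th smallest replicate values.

(24.10, 27.36)

α = 0.08; lower rank = 25 × 0.040 = 1; upper rank = 25 × 0.960 = 24.
The 1st smallest replicate is 24.10; the 24th is 27.36.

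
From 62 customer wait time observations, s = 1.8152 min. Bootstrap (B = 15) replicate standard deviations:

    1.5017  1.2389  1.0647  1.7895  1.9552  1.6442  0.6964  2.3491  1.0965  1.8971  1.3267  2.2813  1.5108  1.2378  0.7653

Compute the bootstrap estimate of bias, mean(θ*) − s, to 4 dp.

mean(θ*) = (1.5017 + 1.2389 + 1.0647 + 1.7895 + 1.9552 + 1.6442 + 0.6964 + 2.3491 + 1.0965 + 1.8971 + 1.3267 + 2.2813 + 1.5108 + 1.2378 + 0.7653) / 15 = 1.490347
bias = 1.490347 − 1.8152

bias = −0.3249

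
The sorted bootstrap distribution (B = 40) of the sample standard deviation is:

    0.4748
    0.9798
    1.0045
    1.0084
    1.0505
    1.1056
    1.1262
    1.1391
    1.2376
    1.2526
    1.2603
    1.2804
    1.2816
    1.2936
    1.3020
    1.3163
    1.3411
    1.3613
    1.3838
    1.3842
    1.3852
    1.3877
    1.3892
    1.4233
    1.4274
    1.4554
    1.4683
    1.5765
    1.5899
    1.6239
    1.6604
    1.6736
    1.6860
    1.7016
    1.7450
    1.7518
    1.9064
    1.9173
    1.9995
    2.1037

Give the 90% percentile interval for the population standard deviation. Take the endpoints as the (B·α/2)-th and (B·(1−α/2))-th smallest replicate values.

α = 0.10; lower rank = 40 × 0.050 = 2; upper rank = 40 × 0.950 = 38.
The 2nd smallest replicate is 0.9798; the 38th is 1.9173.

(0.9798, 1.9173)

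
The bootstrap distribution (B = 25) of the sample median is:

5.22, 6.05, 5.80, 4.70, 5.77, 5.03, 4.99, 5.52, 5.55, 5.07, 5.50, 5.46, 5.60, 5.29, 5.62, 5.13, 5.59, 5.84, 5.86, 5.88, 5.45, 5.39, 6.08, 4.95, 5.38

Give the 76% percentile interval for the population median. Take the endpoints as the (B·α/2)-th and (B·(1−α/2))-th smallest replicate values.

Sorted replicates: 4.70, 4.95, 4.99, 5.03, 5.07, 5.13, 5.22, 5.29, 5.38, 5.39, 5.45, 5.46, 5.50, 5.52, 5.55, 5.59, 5.60, 5.62, 5.77, 5.80, 5.84, 5.86, 5.88, 6.05, 6.08
α = 0.24; lower rank = 25 × 0.120 = 3; upper rank = 25 × 0.880 = 22.
The 3rd smallest replicate is 4.99; the 22nd is 5.86.

(4.99, 5.86)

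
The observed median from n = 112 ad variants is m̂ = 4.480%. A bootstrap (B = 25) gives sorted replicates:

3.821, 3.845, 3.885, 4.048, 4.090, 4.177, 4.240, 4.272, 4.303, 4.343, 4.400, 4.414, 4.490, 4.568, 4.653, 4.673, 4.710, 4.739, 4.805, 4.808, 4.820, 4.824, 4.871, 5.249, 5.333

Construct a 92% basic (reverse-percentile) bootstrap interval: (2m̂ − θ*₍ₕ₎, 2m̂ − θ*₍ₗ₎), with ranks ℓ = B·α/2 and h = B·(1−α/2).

Percentile endpoints at ranks 1 and 24: θ*₍1₎ = 3.821, θ*₍24₎ = 5.249.
Basic interval reflects these around m̂:
  lower = 2 × 4.480 − 5.249 = 3.711
  upper = 2 × 4.480 − 3.821 = 5.139

(3.711, 5.139)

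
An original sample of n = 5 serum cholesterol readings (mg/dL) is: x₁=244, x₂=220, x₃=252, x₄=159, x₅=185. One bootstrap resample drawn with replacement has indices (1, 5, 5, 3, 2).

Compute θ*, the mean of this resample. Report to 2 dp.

θ* = 217.20

Resample values: 244, 185, 185, 252, 220.
Mean = (244 + 185 + 185 + 252 + 220) / 5 = 1086.0 / 5 = 217.20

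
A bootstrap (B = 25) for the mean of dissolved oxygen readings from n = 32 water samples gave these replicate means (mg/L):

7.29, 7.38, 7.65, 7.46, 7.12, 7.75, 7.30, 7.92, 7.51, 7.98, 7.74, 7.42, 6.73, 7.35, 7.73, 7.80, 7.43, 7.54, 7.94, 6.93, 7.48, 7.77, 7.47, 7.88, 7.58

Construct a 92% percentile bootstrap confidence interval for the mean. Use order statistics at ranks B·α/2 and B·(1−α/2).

(6.73, 7.94)

Sorted replicates: 6.73, 6.93, 7.12, 7.29, 7.30, 7.35, 7.38, 7.42, 7.43, 7.46, 7.47, 7.48, 7.51, 7.54, 7.58, 7.65, 7.73, 7.74, 7.75, 7.77, 7.80, 7.88, 7.92, 7.94, 7.98
α = 0.08; lower rank = 25 × 0.040 = 1; upper rank = 25 × 0.960 = 24.
The 1st smallest replicate is 6.73; the 24th is 7.94.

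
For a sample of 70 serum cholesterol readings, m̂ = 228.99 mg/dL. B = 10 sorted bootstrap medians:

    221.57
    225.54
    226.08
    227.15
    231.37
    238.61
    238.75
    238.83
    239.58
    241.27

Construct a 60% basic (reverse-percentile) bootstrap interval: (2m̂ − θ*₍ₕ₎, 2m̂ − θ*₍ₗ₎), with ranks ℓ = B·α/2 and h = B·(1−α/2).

(219.15, 232.44)

Percentile endpoints at ranks 2 and 8: θ*₍2₎ = 225.54, θ*₍8₎ = 238.83.
Basic interval reflects these around m̂:
  lower = 2 × 228.99 − 238.83 = 219.15
  upper = 2 × 228.99 − 225.54 = 232.44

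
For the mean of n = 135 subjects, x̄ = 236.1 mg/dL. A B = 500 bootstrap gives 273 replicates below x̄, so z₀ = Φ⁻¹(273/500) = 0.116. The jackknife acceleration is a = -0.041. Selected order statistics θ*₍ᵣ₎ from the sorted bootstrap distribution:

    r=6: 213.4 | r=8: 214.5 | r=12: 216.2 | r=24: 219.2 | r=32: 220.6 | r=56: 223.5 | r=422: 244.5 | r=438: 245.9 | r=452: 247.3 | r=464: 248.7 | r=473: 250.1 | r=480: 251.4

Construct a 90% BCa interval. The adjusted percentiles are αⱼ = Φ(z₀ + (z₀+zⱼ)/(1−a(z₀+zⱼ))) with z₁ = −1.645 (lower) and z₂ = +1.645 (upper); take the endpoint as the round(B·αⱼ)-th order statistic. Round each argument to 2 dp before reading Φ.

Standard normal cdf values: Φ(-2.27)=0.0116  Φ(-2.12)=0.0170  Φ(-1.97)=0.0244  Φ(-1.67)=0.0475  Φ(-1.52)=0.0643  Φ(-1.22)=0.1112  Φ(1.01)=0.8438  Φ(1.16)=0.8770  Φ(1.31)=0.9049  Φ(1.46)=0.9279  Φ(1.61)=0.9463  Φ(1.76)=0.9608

Lower: z₀ + z₁ = 0.116 + (-1.645) = -1.529; 1 − a(z₀+z₁) = 1 − (-0.041)(-1.529) = 0.9373; argument = 0.116 + (-1.529)/0.9373 = -1.5153 → -1.52.
α₁ = Φ(-1.52) = 0.0643; rank = round(500 × 0.0643) = 32; θ*₍32₎ = 220.6.
Upper: z₀ + z₂ = 1.761; 1 − a(z₀+z₂) = 1.0722; argument = 1.7584 → 1.76; α₂ = 0.9608; rank = 480; θ*₍480₎ = 251.4.

(220.6, 251.4)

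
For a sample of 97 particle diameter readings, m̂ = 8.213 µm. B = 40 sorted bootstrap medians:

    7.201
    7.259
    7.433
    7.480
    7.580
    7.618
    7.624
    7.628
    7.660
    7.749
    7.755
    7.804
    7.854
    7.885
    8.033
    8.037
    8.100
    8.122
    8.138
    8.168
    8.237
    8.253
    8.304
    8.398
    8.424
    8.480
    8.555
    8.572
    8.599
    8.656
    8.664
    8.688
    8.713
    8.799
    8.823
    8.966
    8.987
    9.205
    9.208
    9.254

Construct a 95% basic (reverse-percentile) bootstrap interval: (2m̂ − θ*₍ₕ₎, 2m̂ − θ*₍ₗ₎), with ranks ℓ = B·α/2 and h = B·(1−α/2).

Percentile endpoints at ranks 1 and 39: θ*₍1₎ = 7.201, θ*₍39₎ = 9.208.
Basic interval reflects these around m̂:
  lower = 2 × 8.213 − 9.208 = 7.218
  upper = 2 × 8.213 − 7.201 = 9.225

(7.218, 9.225)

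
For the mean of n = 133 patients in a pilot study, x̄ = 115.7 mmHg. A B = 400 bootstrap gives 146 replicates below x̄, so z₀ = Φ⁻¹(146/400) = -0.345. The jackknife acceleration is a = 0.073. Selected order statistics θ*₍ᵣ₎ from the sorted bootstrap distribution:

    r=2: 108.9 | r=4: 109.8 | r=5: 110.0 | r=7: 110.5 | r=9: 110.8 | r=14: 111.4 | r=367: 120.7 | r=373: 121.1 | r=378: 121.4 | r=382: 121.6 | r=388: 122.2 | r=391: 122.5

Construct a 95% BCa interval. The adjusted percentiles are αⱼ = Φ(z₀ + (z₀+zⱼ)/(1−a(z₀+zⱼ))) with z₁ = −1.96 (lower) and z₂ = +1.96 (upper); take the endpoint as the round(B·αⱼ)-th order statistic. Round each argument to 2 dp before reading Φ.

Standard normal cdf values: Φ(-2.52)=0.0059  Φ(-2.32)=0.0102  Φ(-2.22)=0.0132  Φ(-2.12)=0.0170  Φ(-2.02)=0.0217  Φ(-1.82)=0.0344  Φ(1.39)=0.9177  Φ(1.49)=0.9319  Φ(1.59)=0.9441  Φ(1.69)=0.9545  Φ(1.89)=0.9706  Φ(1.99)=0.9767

(109.8, 121.1)

Lower: z₀ + z₁ = -0.345 + (-1.960) = -2.305; 1 − a(z₀+z₁) = 1 − (0.073)(-2.305) = 1.1683; argument = -0.345 + (-2.305)/1.1683 = -2.3180 → -2.32.
α₁ = Φ(-2.32) = 0.0102; rank = round(400 × 0.0102) = 4; θ*₍4₎ = 109.8.
Upper: z₀ + z₂ = 1.615; 1 − a(z₀+z₂) = 0.8821; argument = 1.4858 → 1.49; α₂ = 0.9319; rank = 373; θ*₍373₎ = 121.1.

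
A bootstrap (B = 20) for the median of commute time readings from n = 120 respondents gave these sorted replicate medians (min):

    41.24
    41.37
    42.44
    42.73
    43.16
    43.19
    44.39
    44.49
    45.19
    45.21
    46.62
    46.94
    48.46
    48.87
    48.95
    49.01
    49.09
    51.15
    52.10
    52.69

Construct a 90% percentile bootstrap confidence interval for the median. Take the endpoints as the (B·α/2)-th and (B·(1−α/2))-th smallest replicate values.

α = 0.10; lower rank = 20 × 0.050 = 1; upper rank = 20 × 0.950 = 19.
The 1st smallest replicate is 41.24; the 19th is 52.10.

(41.24, 52.10)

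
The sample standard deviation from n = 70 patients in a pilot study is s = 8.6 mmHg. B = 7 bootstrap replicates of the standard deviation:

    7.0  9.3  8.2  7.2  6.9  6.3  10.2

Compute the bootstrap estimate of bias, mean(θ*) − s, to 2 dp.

bias = −0.73

mean(θ*) = (7.0 + 9.3 + 8.2 + 7.2 + 6.9 + 6.3 + 10.2) / 7 = 7.871
bias = 7.871 − 8.6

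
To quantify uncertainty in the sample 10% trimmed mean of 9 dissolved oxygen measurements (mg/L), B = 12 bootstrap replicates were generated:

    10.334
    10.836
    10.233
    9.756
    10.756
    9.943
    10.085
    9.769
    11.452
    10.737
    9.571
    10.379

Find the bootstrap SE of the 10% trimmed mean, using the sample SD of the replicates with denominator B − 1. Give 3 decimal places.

SE* = 0.548

Bootstrap SE is the standard deviation of the 12 replicate 10% trimmed means.
Mean of replicates: (10.334 + 10.836 + 10.233 + 9.756 + 10.756 + 9.943 + 10.085 + 9.769 + 11.452 + 10.737 + 9.571 + 10.379) / 12 = 123.8510 / 12 = 10.3209
Sum of squared deviations: (+0.0131)² + (+0.5151)² + (−0.0879)² + (−0.5649)² + (+0.4351)² + (−0.3779)² + (−0.2359)² + (−0.5519)² + (+1.1311)² + (+0.4161)² + (−0.7499)² + (+0.0581)² = 3.3030
Variance = 3.3030 / 11 = 0.3003
SE* = √0.3003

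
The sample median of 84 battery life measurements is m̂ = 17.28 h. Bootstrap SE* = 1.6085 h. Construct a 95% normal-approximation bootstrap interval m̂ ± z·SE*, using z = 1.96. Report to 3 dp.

Margin = 1.96 × 1.6085 = 3.1527
Interval: 17.28 ± 3.1527

(14.127, 20.433)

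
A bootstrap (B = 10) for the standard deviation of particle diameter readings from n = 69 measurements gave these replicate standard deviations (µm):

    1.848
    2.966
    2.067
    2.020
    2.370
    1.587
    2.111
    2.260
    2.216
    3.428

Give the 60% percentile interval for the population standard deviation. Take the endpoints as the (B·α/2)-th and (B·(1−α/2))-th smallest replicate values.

(1.848, 2.370)

Sorted replicates: 1.587, 1.848, 2.020, 2.067, 2.111, 2.216, 2.260, 2.370, 2.966, 3.428
α = 0.40; lower rank = 10 × 0.200 = 2; upper rank = 10 × 0.800 = 8.
The 2nd smallest replicate is 1.848; the 8th is 2.370.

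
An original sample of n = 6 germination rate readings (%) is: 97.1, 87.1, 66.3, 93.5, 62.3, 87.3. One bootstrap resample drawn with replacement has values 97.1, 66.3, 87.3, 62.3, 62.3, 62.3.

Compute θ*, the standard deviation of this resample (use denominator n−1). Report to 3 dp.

Mean = 72.9333; sum of squared deviations = 1173.6333
s² = 1173.6333 / 5 = 234.7267
s = √234.7267 = 15.321

θ* = 15.321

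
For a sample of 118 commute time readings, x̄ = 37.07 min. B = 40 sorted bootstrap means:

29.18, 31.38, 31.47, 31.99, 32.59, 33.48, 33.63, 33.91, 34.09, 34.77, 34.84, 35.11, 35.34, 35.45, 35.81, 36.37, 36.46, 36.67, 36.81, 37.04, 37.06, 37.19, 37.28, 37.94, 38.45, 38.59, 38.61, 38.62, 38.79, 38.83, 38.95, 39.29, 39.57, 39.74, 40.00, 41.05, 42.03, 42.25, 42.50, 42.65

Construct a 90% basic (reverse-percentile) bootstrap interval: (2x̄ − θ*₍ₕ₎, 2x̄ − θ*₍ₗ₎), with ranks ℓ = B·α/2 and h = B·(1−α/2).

Percentile endpoints at ranks 2 and 38: θ*₍2₎ = 31.38, θ*₍38₎ = 42.25.
Basic interval reflects these around x̄:
  lower = 2 × 37.07 − 42.25 = 31.89
  upper = 2 × 37.07 − 31.38 = 42.76

(31.89, 42.76)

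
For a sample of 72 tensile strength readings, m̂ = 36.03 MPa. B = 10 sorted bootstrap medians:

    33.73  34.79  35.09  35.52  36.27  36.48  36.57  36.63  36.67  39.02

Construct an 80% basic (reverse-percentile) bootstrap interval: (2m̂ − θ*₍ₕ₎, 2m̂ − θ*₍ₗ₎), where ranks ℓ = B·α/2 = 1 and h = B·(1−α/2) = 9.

Percentile endpoints at ranks 1 and 9: θ*₍1₎ = 33.73, θ*₍9₎ = 36.67.
Basic interval reflects these around m̂:
  lower = 2 × 36.03 − 36.67 = 35.39
  upper = 2 × 36.03 − 33.73 = 38.33

(35.39, 38.33)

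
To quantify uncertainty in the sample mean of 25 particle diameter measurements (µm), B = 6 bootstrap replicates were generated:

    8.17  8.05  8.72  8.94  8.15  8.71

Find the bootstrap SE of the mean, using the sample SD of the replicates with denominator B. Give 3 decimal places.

Bootstrap SE is the standard deviation of the 6 replicate means.
Mean of replicates: (8.17 + 8.05 + 8.72 + 8.94 + 8.15 + 8.71) / 6 = 50.7400 / 6 = 8.4567
Sum of squared deviations: (−0.2867)² + (−0.4067)² + (+0.2633)² + (+0.4833)² + (−0.3067)² + (+0.2533)² = 0.7087
Variance = 0.7087 / 6 = 0.1181
SE* = √0.1181

SE* = 0.344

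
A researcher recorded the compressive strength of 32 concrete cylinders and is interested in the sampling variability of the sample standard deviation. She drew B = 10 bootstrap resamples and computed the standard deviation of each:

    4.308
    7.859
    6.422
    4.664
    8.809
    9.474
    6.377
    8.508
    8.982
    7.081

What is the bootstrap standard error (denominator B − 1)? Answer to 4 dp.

SE* = 1.7997

Bootstrap SE is the standard deviation of the 10 replicate standard deviations.
Mean of replicates: (4.308 + 7.859 + 6.422 + 4.664 + 8.809 + 9.474 + 6.377 + 8.508 + 8.982 + 7.081) / 10 = 72.48400 / 10 = 7.24840
Sum of squared deviations: (−2.94040)² + (+0.61060)² + (−0.82640)² + (−2.58440)² + (+1.56060)² + (+2.22560)² + (−0.87140)² + (+1.25960)² + (+1.73360)² + (−0.16740)² = 29.14893
Variance = 29.14893 / 9 = 3.23877
SE* = √3.23877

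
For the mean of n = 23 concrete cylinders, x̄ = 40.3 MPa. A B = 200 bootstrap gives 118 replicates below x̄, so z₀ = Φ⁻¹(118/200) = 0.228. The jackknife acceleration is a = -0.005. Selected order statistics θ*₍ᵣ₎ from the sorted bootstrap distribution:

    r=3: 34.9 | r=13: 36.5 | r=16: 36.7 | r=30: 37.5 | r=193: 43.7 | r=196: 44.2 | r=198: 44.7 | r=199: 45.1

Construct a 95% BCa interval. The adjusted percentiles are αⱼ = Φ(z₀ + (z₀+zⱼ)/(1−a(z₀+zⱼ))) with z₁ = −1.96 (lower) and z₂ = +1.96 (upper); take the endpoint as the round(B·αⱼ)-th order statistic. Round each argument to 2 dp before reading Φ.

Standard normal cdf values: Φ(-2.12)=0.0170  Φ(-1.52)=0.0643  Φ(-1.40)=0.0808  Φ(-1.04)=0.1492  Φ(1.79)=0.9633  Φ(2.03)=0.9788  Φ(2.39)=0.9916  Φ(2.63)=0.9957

Lower: z₀ + z₁ = 0.228 + (-1.960) = -1.732; 1 − a(z₀+z₁) = 1 − (-0.005)(-1.732) = 0.9913; argument = 0.228 + (-1.732)/0.9913 = -1.5191 → -1.52.
α₁ = Φ(-1.52) = 0.0643; rank = round(200 × 0.0643) = 13; θ*₍13₎ = 36.5.
Upper: z₀ + z₂ = 2.188; 1 − a(z₀+z₂) = 1.0109; argument = 2.3923 → 2.39; α₂ = 0.9916; rank = 198; θ*₍198₎ = 44.7.

(36.5, 44.7)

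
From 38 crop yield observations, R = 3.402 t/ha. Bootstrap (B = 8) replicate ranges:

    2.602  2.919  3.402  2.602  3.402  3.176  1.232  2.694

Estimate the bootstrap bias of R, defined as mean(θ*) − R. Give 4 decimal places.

bias = −0.6484

mean(θ*) = (2.602 + 2.919 + 3.402 + 2.602 + 3.402 + 3.176 + 1.232 + 2.694) / 8 = 2.75362
bias = 2.75362 − 3.402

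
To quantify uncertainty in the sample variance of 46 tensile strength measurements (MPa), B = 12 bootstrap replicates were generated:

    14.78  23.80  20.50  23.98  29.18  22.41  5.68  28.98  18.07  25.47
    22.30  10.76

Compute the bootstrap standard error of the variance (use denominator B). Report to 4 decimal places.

Bootstrap SE is the standard deviation of the 12 replicate variances.
Mean of replicates: (14.78 + 23.80 + 20.50 + 23.98 + 29.18 + 22.41 + 5.68 + 28.98 + 18.07 + 25.47 + 22.30 + 10.76) / 12 = 245.91000 / 12 = 20.49250
Sum of squared deviations: (−5.71250)² + (+3.30750)² + (+0.00750)² + (+3.48750)² + (+8.68750)² + (+1.91750)² + (−14.81250)² + (+8.48750)² + (−2.42250)² + (+4.97750)² + (+1.80750)² + (−9.73250)² = 554.96483
Variance = 554.96483 / 12 = 46.24707
SE* = √46.24707

SE* = 6.8005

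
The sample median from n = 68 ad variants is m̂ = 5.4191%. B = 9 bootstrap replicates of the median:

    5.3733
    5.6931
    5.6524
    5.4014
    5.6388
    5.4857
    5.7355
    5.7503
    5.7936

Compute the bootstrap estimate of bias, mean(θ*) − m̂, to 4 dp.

bias = +0.1947

mean(θ*) = (5.3733 + 5.6931 + 5.6524 + 5.4014 + 5.6388 + 5.4857 + 5.7355 + 5.7503 + 5.7936) / 9 = 5.61379
bias = 5.61379 − 5.4191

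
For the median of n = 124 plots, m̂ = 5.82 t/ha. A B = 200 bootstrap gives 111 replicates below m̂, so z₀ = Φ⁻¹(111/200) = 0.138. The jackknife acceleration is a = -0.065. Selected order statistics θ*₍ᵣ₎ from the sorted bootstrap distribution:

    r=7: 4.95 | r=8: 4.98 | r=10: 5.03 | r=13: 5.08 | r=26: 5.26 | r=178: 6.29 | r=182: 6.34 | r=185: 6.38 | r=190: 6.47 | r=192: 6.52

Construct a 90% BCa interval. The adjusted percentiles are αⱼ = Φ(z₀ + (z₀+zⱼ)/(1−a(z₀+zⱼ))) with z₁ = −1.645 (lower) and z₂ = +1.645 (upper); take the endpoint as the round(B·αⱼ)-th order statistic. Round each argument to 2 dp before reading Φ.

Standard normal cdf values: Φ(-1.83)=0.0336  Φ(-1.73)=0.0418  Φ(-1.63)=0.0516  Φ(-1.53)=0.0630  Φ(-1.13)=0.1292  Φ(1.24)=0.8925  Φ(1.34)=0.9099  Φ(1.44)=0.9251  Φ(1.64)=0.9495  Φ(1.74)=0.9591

(5.08, 6.52)

Lower: z₀ + z₁ = 0.138 + (-1.645) = -1.507; 1 − a(z₀+z₁) = 1 − (-0.065)(-1.507) = 0.9020; argument = 0.138 + (-1.507)/0.9020 = -1.5326 → -1.53.
α₁ = Φ(-1.53) = 0.0630; rank = round(200 × 0.0630) = 13; θ*₍13₎ = 5.08.
Upper: z₀ + z₂ = 1.783; 1 − a(z₀+z₂) = 1.1159; argument = 1.7358 → 1.74; α₂ = 0.9591; rank = 192; θ*₍192₎ = 6.52.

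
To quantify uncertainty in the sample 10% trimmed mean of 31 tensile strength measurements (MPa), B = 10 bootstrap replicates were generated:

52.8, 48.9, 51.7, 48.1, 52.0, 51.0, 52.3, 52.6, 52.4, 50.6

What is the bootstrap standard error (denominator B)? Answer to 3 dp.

SE* = 1.528

Bootstrap SE is the standard deviation of the 10 replicate 10% trimmed means.
Mean of replicates: (52.8 + 48.9 + 51.7 + 48.1 + 52.0 + 51.0 + 52.3 + 52.6 + 52.4 + 50.6) / 10 = 512.4000 / 10 = 51.2400
Sum of squared deviations: (+1.5600)² + (−2.3400)² + (+0.4600)² + (−3.1400)² + (+0.7600)² + (−0.2400)² + (+1.0600)² + (+1.3600)² + (+1.1600)² + (−0.6400)² = 23.3440
Variance = 23.3440 / 10 = 2.3344
SE* = √2.3344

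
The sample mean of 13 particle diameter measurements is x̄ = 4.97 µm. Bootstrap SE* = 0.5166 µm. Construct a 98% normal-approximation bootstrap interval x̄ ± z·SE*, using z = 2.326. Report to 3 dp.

(3.768, 6.172)

Margin = 2.326 × 0.5166 = 1.2016
Interval: 4.97 ± 1.2016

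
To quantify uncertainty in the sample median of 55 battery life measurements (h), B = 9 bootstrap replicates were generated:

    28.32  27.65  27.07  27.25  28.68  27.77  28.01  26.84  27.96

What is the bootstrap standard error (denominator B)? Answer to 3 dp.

Bootstrap SE is the standard deviation of the 9 replicate medians.
Mean of replicates: (28.32 + 27.65 + 27.07 + 27.25 + 28.68 + 27.77 + 28.01 + 26.84 + 27.96) / 9 = 249.55000 / 9 = 27.72778
Sum of squared deviations: (+0.59222)² + (−0.07778)² + (−0.65778)² + (−0.47778)² + (+0.95222)² + (+0.04222)² + (+0.28222)² + (−0.88778)² + (+0.23222)² = 2.84796
Variance = 2.84796 / 9 = 0.31644
SE* = √0.31644

SE* = 0.563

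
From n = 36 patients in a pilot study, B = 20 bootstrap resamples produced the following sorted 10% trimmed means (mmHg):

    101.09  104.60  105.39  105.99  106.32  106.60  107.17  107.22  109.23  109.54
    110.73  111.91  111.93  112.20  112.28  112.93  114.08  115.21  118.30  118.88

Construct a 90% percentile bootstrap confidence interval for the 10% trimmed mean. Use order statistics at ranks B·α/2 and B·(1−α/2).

α = 0.10; lower rank = 20 × 0.050 = 1; upper rank = 20 × 0.950 = 19.
The 1st smallest replicate is 101.09; the 19th is 118.30.

(101.09, 118.30)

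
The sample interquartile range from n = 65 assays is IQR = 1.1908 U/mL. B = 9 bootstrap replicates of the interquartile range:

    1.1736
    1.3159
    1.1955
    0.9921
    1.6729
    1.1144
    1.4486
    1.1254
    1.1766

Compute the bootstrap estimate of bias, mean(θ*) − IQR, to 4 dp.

mean(θ*) = (1.1736 + 1.3159 + 1.1955 + 0.9921 + 1.6729 + 1.1144 + 1.4486 + 1.1254 + 1.1766) / 9 = 1.24611
bias = 1.24611 − 1.1908

bias = +0.0553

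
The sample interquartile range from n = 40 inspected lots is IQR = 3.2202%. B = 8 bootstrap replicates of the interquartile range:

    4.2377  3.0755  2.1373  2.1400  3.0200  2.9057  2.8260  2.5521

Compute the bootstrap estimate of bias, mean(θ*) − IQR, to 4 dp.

bias = −0.3584

mean(θ*) = (4.2377 + 3.0755 + 2.1373 + 2.1400 + 3.0200 + 2.9057 + 2.8260 + 2.5521) / 8 = 2.86179
bias = 2.86179 − 3.2202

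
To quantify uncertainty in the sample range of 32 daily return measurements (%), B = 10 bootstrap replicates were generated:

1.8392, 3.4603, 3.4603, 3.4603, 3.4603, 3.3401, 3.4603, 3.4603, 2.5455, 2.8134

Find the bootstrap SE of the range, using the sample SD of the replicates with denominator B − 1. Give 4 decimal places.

Bootstrap SE is the standard deviation of the 10 replicate ranges.
Mean of replicates: (1.8392 + 3.4603 + 3.4603 + 3.4603 + 3.4603 + 3.3401 + 3.4603 + 3.4603 + 2.5455 + 2.8134) / 10 = 31.30000 / 10 = 3.13000
Sum of squared deviations: (−1.29080)² + (+0.33030)² + (+0.33030)² + (+0.33030)² + (+0.33030)² + (+0.21010)² + (+0.33030)² + (+0.33030)² + (−0.58450)² + (−0.31660)² = 2.80677
Variance = 2.80677 / 9 = 0.31186
SE* = √0.31186

SE* = 0.5584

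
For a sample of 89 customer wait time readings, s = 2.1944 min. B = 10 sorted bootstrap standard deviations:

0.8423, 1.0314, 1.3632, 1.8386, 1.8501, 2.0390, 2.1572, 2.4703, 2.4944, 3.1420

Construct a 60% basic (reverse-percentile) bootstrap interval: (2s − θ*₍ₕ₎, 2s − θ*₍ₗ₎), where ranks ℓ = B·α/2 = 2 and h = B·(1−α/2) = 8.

Percentile endpoints at ranks 2 and 8: θ*₍2₎ = 1.0314, θ*₍8₎ = 2.4703.
Basic interval reflects these around s:
  lower = 2 × 2.1944 − 2.4703 = 1.9185
  upper = 2 × 2.1944 − 1.0314 = 3.3574

(1.9185, 3.3574)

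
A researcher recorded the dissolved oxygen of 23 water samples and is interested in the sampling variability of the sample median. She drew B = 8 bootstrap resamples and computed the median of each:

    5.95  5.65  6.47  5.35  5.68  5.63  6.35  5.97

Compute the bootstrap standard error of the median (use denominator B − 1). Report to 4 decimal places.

SE* = 0.3814

Bootstrap SE is the standard deviation of the 8 replicate medians.
Mean of replicates: (5.95 + 5.65 + 6.47 + 5.35 + 5.68 + 5.63 + 6.35 + 5.97) / 8 = 47.05000 / 8 = 5.88125
Sum of squared deviations: (+0.06875)² + (−0.23125)² + (+0.58875)² + (−0.53125)² + (−0.20125)² + (−0.25125)² + (+0.46875)² + (+0.08875)² = 1.01829
Variance = 1.01829 / 7 = 0.14547
SE* = √0.14547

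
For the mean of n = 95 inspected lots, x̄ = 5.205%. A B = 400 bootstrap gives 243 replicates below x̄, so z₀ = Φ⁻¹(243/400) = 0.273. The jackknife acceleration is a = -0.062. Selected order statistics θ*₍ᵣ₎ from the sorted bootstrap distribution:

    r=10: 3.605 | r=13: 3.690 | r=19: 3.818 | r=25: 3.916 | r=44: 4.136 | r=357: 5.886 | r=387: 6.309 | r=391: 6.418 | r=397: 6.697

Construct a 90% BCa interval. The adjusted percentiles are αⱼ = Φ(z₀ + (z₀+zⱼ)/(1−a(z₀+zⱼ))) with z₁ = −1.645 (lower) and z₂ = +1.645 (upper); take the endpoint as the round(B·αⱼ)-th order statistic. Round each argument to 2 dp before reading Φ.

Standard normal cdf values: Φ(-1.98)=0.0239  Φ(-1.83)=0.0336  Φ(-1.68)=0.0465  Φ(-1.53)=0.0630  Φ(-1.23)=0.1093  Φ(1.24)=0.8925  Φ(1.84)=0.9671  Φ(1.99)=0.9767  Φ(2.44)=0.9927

Lower: z₀ + z₁ = 0.273 + (-1.645) = -1.372; 1 − a(z₀+z₁) = 1 − (-0.062)(-1.372) = 0.9149; argument = 0.273 + (-1.372)/0.9149 = -1.2266 → -1.23.
α₁ = Φ(-1.23) = 0.1093; rank = round(400 × 0.1093) = 44; θ*₍44₎ = 4.136.
Upper: z₀ + z₂ = 1.918; 1 − a(z₀+z₂) = 1.1189; argument = 1.9872 → 1.99; α₂ = 0.9767; rank = 391; θ*₍391₎ = 6.418.

(4.136, 6.418)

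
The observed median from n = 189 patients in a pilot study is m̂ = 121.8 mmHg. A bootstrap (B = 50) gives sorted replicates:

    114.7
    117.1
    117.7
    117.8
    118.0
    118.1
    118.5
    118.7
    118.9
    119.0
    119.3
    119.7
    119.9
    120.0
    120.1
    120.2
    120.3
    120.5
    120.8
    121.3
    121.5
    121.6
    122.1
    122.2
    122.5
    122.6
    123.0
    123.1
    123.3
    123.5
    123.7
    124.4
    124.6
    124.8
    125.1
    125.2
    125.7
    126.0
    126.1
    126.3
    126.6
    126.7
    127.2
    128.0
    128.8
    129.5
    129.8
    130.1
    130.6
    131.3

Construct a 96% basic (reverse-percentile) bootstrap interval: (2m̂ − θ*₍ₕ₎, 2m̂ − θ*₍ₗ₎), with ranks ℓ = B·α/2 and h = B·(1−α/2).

(113.0, 128.9)

Percentile endpoints at ranks 1 and 49: θ*₍1₎ = 114.7, θ*₍49₎ = 130.6.
Basic interval reflects these around m̂:
  lower = 2 × 121.8 − 130.6 = 113.0
  upper = 2 × 121.8 − 114.7 = 128.9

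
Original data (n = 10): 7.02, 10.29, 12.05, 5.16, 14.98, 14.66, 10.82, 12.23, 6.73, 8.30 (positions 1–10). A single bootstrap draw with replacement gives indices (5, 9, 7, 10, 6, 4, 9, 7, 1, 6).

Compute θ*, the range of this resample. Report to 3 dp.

θ* = 9.820

Resample values: 14.98, 6.73, 10.82, 8.30, 14.66, 5.16, 6.73, 10.82, 7.02, 14.66.
Range = 14.98 − 5.16 = 9.820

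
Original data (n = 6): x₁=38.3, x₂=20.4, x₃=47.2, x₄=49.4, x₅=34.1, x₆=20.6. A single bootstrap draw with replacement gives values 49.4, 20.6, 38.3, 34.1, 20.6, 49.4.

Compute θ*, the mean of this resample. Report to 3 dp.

Mean = (49.4 + 20.6 + 38.3 + 34.1 + 20.6 + 49.4) / 6 = 212.40 / 6 = 35.400

θ* = 35.400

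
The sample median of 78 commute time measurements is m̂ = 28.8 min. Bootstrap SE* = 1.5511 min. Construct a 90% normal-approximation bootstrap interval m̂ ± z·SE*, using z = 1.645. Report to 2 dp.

(26.25, 31.35)

Margin = 1.645 × 1.5511 = 2.552
Interval: 28.8 ± 2.552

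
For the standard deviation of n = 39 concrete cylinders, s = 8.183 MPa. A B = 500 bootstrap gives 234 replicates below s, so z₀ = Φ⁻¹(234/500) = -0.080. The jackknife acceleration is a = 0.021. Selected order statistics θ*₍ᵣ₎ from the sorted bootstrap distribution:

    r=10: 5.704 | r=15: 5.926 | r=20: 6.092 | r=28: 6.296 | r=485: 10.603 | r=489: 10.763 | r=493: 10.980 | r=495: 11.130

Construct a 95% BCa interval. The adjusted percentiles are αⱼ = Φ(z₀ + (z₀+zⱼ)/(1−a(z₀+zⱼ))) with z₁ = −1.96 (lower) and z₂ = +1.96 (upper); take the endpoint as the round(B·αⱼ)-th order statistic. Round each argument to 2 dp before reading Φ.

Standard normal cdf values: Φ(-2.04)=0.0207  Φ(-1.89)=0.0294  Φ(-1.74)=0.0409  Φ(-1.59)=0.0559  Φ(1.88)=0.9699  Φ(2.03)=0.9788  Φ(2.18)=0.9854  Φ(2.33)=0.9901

Lower: z₀ + z₁ = -0.080 + (-1.960) = -2.040; 1 − a(z₀+z₁) = 1 − (0.021)(-2.040) = 1.0428; argument = -0.080 + (-2.040)/1.0428 = -2.0362 → -2.04.
α₁ = Φ(-2.04) = 0.0207; rank = round(500 × 0.0207) = 10; θ*₍10₎ = 5.704.
Upper: z₀ + z₂ = 1.880; 1 − a(z₀+z₂) = 0.9605; argument = 1.8773 → 1.88; α₂ = 0.9699; rank = 485; θ*₍485₎ = 10.603.

(5.704, 10.603)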